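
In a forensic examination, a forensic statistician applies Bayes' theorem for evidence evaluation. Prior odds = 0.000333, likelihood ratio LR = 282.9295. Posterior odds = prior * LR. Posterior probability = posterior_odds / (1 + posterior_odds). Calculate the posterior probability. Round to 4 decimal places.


Bayesian evidence evaluation:
Posterior odds = prior_odds * LR = 0.000333 * 282.9295 = 0.09421552
Posterior probability = posterior_odds / (1 + posterior_odds)
= 0.09421552 / (1 + 0.09421552)
= 0.09421552 / 1.09421552
= 0.0861

0.0861


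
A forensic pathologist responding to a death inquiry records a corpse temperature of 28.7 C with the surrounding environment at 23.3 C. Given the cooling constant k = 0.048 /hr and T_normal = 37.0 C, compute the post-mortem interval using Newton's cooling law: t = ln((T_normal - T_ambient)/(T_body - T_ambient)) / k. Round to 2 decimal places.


Using Newton's law of cooling:
t = ln((T_normal - T_ambient) / (T_body - T_ambient)) / k
T_normal - T_ambient = 13.7
T_body - T_ambient = 5.4
Ratio = 2.537037
ln(ratio) = 0.930997
t = 0.930997 / 0.048 = 19.40 hours

19.40


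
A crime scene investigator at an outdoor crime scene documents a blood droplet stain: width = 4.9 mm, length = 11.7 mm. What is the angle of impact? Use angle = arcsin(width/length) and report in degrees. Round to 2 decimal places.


Blood spatter impact angle calculation:
width / length = 4.9 / 11.7 = 0.418803
angle = arcsin(0.418803)
angle = 24.76 degrees

24.76


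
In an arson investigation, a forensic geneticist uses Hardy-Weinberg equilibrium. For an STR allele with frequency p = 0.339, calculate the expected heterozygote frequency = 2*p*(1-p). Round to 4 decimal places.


Hardy-Weinberg heterozygote frequency:
q = 1 - p = 1 - 0.339 = 0.661
2pq = 2 * 0.339 * 0.661 = 0.4482

0.4482


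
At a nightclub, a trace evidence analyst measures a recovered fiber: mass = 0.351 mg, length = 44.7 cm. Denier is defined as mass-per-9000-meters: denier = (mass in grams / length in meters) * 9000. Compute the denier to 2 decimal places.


Denier calculation:
Mass in grams = 0.351 mg / 1000 = 0.000351 g
Length in meters = 44.7 cm / 100 = 0.447 m
Linear density = mass / length = 0.000351 / 0.447 = 0.00078523 g/m
Denier = (g/m) * 9000 = 0.00078523 * 9000 = 7.07

7.07


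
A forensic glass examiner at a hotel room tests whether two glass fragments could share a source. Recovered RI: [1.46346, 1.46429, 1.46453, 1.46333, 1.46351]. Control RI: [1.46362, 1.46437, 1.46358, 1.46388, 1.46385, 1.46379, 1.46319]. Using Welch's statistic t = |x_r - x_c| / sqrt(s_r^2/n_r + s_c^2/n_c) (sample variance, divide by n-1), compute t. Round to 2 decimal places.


Welch's t-criterion for glass RI comparison:
Recovered mean = sum / n_r = 7.31912 / 5 = 1.463824
Control mean = sum / n_c = 10.24628 / 7 = 1.4637543
Recovered sample variance s_r^2 = 2.9768e-07
Control sample variance s_c^2 = 1.28695e-07
Welch SE (unpooled) = sqrt(s_r^2/n_r + s_c^2/n_c) = sqrt(5.9536e-08 + 1.8385e-08) = sqrt(7.7921e-08) = 0.000279143
|mean_r - mean_c| = 6.97143e-05
t = 6.97143e-05 / 0.000279143 = 0.25

0.25


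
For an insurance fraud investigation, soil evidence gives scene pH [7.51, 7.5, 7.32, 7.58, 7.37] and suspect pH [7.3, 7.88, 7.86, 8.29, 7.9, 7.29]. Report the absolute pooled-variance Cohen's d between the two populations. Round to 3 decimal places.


Pooled-variance Cohen's d for soil pH comparison:
Scene mean = 37.28 / 5 = 7.456
Suspect mean = 46.52 / 6 = 7.753333
Scene sample variance s_s^2 = 0.01153
Suspect sample variance s_c^2 = 0.151427
Pooled variance = ((n_s-1)*s_s^2 + (n_c-1)*s_c^2) / (n_s + n_c - 2) = 0.08925
Pooled SD = sqrt(0.08925) = 0.298747
Mean difference = -0.297333
|d| = |-0.297333| / 0.298747 = 0.995

0.995


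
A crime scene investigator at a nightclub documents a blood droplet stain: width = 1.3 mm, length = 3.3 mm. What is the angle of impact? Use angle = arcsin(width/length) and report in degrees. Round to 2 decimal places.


Blood spatter impact angle calculation:
width / length = 1.3 / 3.3 = 0.393939
angle = arcsin(0.393939)
angle = 23.20 degrees

23.20


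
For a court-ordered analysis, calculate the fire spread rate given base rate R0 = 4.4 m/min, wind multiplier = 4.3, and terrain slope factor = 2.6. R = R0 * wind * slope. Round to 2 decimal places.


Fire spread rate calculation:
R = R0 * wind_factor * slope_factor
= 4.4 * 4.3 * 2.6
= 18.92 * 2.6
= 49.19 m/min

49.19


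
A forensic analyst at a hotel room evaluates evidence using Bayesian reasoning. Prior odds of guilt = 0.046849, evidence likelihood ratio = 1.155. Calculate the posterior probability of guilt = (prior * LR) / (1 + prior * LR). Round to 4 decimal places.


Bayesian evidence evaluation:
Posterior odds = prior_odds * LR = 0.046849 * 1.155 = 0.0541106
Posterior probability = posterior_odds / (1 + posterior_odds)
= 0.0541106 / (1 + 0.0541106)
= 0.0541106 / 1.0541106
= 0.0513

0.0513


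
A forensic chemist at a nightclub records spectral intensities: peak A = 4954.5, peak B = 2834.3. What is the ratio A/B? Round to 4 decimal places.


Spectral peak ratio:
Peak A = 4954.5 counts
Peak B = 2834.3 counts
Ratio = 4954.5 / 2834.3 = 1.7481

1.7481


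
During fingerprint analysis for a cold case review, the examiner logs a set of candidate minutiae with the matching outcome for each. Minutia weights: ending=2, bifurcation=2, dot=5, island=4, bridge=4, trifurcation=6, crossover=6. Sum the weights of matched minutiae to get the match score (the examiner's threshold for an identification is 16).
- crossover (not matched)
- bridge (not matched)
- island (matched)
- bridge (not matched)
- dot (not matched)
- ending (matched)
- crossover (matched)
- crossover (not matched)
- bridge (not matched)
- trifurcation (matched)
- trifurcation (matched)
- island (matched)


Weighted minutiae match score:
  crossover: not matched, +0
  bridge: not matched, +0
  island: matched, +4 (running total 4)
  bridge: not matched, +0
  dot: not matched, +0
  ending: matched, +2 (running total 6)
  crossover: matched, +6 (running total 12)
  crossover: not matched, +0
  bridge: not matched, +0
  trifurcation: matched, +6 (running total 18)
  trifurcation: matched, +6 (running total 24)
  island: matched, +4 (running total 28)
Total score = 28
Threshold = 16; verdict = identification

28


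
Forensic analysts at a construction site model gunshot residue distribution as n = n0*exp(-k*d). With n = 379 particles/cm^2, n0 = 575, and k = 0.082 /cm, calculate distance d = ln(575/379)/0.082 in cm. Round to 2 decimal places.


GSR distance calculation:
n0/n = 575 / 379 = 1.51715
ln(n0/n) = 0.416834
d = 0.416834 / 0.082 = 5.08 cm

5.08


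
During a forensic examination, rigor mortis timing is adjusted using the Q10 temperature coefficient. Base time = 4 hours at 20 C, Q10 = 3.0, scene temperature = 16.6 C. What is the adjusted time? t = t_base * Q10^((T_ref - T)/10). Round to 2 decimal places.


Rigor mortis time adjustment:
Exponent = (T_ref - T_actual) / 10 = (20 - 16.6) / 10 = 0.34
Q10 factor = 3.0^0.34 = 1.45285
t_adjusted = 4 * 1.45285 = 5.81 hours

5.81


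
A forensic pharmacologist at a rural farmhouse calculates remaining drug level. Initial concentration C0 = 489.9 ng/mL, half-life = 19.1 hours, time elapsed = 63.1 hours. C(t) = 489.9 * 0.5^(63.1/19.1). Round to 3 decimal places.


Drug concentration decay:
Number of half-lives = t / t_half = 63.1 / 19.1 = 3.303665
Decay factor = 0.5^3.303665 = 0.10127395
C(t) = 489.9 * 0.10127395 = 49.614 ng/mL

49.614


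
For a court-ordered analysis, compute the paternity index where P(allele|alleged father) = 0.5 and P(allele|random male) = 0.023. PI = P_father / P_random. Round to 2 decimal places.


Paternity Index calculation:
PI = P(allele|father) / P(allele|random)
PI = 0.5 / 0.023
PI = 21.74

21.74


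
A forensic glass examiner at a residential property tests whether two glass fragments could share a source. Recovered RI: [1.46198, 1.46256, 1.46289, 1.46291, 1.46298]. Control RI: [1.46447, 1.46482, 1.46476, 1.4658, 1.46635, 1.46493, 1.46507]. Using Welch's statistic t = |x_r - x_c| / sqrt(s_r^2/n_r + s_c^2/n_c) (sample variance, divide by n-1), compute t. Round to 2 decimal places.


Welch's t-criterion for glass RI comparison:
Recovered mean = sum / n_r = 7.31332 / 5 = 1.462664
Control mean = sum / n_c = 10.2562 / 7 = 1.4651714
Recovered sample variance s_r^2 = 1.7253e-07
Control sample variance s_c^2 = 4.39581e-07
Welch SE (unpooled) = sqrt(s_r^2/n_r + s_c^2/n_c) = sqrt(3.4506e-08 + 6.27973e-08) = sqrt(9.73033e-08) = 0.000311935
|mean_r - mean_c| = 0.00250743
t = 0.00250743 / 0.000311935 = 8.04

8.04


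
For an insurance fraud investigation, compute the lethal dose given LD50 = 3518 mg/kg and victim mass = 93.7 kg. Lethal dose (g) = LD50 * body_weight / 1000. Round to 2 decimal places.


Lethal dose calculation:
Lethal dose = LD50 * body_weight / 1000
= 3518 * 93.7 / 1000
= 329636.6 / 1000
= 329.64 g

329.64


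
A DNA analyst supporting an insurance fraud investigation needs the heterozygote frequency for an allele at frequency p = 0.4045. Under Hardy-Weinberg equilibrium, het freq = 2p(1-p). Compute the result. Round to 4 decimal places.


Hardy-Weinberg heterozygote frequency:
q = 1 - p = 1 - 0.4045 = 0.5955
2pq = 2 * 0.4045 * 0.5955 = 0.4818

0.4818


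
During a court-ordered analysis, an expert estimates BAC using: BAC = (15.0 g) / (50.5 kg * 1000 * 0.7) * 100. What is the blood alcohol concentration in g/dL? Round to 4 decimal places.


Applying the Widmark formula:
BAC = (dose_g / (body_wt * 1000 * r)) * 100
Denominator = 50.5 * 1000 * 0.7 = 35350
BAC = (15.0 / 35350) * 100
BAC = 0.0424 g/dL

0.0424


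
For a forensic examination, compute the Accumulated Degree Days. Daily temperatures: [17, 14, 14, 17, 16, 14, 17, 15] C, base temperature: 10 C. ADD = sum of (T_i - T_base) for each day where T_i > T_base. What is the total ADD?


Computing ADD day by day:
Day 1: max(0, 17 - 10) = 7
Day 2: max(0, 14 - 10) = 4
Day 3: max(0, 14 - 10) = 4
Day 4: max(0, 17 - 10) = 7
Day 5: max(0, 16 - 10) = 6
Day 6: max(0, 14 - 10) = 4
Day 7: max(0, 17 - 10) = 7
Day 8: max(0, 15 - 10) = 5
Total ADD = 44

44


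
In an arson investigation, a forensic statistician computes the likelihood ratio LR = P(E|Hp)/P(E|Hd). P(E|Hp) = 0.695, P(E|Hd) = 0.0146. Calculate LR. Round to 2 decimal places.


Likelihood ratio calculation:
LR = P(E|Hp) / P(E|Hd)
LR = 0.695 / 0.0146
LR = 47.60

47.60


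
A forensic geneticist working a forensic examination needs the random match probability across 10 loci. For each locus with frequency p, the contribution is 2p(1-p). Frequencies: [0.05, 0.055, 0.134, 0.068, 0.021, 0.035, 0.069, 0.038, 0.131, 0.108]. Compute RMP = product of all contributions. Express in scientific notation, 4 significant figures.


Computing RMP for 10 loci:
Locus 1: 2 * 0.05 * 0.95 = 0.095
Locus 2: 2 * 0.055 * 0.945 = 0.10395
Locus 3: 2 * 0.134 * 0.866 = 0.232088
Locus 4: 2 * 0.068 * 0.932 = 0.126752
Locus 5: 2 * 0.021 * 0.979 = 0.041118
Locus 6: 2 * 0.035 * 0.965 = 0.06755
Locus 7: 2 * 0.069 * 0.931 = 0.128478
Locus 8: 2 * 0.038 * 0.962 = 0.073112
Locus 9: 2 * 0.131 * 0.869 = 0.227678
Locus 10: 2 * 0.108 * 0.892 = 0.192672
RMP = 3.325e-10

3.325e-10


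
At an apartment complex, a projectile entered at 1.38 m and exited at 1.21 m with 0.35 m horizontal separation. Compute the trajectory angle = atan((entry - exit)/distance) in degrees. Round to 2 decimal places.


Bullet trajectory angle:
Height difference = 1.38 - 1.21 = 0.17 m
angle = atan(0.17 / 0.35)
angle = atan(0.485714)
angle = 25.91 degrees

25.91


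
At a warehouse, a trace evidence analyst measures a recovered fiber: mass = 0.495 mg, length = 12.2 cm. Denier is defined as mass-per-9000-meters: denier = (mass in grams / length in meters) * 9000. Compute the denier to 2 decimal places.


Denier calculation:
Mass in grams = 0.495 mg / 1000 = 0.000495 g
Length in meters = 12.2 cm / 100 = 0.122 m
Linear density = mass / length = 0.000495 / 0.122 = 0.00405738 g/m
Denier = (g/m) * 9000 = 0.00405738 * 9000 = 36.52

36.52


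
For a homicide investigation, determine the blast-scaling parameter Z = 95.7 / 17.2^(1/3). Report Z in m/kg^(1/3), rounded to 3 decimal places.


Scaled distance calculation:
W^(1/3) = 17.2^(1/3) = 2.581326
Z = R / W^(1/3) = 95.7 / 2.581326
Z = 37.074 m/kg^(1/3)

37.074


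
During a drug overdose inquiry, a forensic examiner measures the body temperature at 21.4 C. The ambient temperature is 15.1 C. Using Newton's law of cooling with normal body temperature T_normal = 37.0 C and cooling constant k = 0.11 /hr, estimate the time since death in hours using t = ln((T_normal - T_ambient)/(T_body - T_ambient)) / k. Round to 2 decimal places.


Using Newton's law of cooling:
t = ln((T_normal - T_ambient) / (T_body - T_ambient)) / k
T_normal - T_ambient = 21.9
T_body - T_ambient = 6.3
Ratio = 3.47619
ln(ratio) = 1.245937
t = 1.245937 / 0.11 = 11.33 hours

11.33


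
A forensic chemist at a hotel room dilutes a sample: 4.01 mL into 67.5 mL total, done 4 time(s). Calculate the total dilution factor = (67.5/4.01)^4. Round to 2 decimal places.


Dilution factor calculation:
Single dilution = V_total / V_sample = 67.5 / 4.01 ≈ 16.832918
Number of dilutions = 4
Total DF = (67.5 / 4.01)^4 (full precision, rounded at the end) = 80285.59

80285.59


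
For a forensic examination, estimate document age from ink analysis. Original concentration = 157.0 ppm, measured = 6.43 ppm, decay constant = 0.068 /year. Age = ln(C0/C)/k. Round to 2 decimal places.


Document age estimation:
C0/C = 157.0 / 6.43 = 24.416796
ln(C0/C) = 3.195271
t = 3.195271 / 0.068 = 46.99 years

46.99


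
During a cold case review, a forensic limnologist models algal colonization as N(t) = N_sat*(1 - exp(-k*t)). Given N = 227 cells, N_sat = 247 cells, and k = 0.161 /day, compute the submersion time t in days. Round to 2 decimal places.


PMSI from diatom colonization curve:
N / N_sat = 227 / 247 = 0.919028
1 - N/N_sat = 0.080972
ln(1 - N/N_sat) = -2.513652
t = -ln(1 - N/N_sat) / k = -(-2.513652) / 0.161 = 15.61 days

15.61


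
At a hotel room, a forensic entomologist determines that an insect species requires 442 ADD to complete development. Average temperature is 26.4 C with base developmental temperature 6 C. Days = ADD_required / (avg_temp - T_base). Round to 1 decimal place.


Insect development time:
Effective temperature = avg_temp - T_base = 26.4 - 6 = 20.4 C
Days = ADD / effective_temp = 442 / 20.4 = 21.7 days

21.7


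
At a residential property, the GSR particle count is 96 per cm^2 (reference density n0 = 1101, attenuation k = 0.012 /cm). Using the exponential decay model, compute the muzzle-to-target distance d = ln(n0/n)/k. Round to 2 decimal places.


GSR distance calculation:
n0/n = 1101 / 96 = 11.46875
ln(n0/n) = 2.439626
d = 2.439626 / 0.012 = 203.30 cm

203.30


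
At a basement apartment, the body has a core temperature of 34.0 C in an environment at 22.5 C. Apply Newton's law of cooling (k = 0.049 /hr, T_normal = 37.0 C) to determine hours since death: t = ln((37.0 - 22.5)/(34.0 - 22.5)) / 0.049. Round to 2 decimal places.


Using Newton's law of cooling:
t = ln((T_normal - T_ambient) / (T_body - T_ambient)) / k
T_normal - T_ambient = 14.5
T_body - T_ambient = 11.5
Ratio = 1.26087
ln(ratio) = 0.231802
t = 0.231802 / 0.049 = 4.73 hours

4.73


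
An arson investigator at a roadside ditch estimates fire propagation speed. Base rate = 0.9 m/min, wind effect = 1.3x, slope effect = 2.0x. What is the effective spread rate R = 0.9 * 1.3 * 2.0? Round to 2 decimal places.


Fire spread rate calculation:
R = R0 * wind_factor * slope_factor
= 0.9 * 1.3 * 2.0
= 1.17 * 2.0
= 2.34 m/min

2.34


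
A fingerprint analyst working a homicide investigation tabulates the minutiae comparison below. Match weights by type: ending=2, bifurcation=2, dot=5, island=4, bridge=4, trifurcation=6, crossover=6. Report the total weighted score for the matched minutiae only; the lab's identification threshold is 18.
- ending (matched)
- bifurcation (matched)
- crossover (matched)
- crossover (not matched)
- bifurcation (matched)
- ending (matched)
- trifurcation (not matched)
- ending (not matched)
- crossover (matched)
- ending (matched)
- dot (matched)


Weighted minutiae match score:
  ending: matched, +2 (running total 2)
  bifurcation: matched, +2 (running total 4)
  crossover: matched, +6 (running total 10)
  crossover: not matched, +0
  bifurcation: matched, +2 (running total 12)
  ending: matched, +2 (running total 14)
  trifurcation: not matched, +0
  ending: not matched, +0
  crossover: matched, +6 (running total 20)
  ending: matched, +2 (running total 22)
  dot: matched, +5 (running total 27)
Total score = 27
Threshold = 18; verdict = identification

27


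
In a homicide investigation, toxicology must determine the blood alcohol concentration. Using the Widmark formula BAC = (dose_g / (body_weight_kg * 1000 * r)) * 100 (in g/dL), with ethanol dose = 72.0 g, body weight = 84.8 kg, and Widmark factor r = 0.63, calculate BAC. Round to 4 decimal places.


Applying the Widmark formula:
BAC = (dose_g / (body_wt * 1000 * r)) * 100
Denominator = 84.8 * 1000 * 0.63 = 53424
BAC = (72.0 / 53424) * 100
BAC = 0.1348 g/dL

0.1348


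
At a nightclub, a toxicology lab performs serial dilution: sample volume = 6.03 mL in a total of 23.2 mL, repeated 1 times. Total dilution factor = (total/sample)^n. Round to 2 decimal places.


Dilution factor calculation:
Single dilution = V_total / V_sample = 23.2 / 6.03 ≈ 3.84743
Number of dilutions = 1
Total DF = (23.2 / 6.03)^1 (full precision, rounded at the end) = 3.85

3.85


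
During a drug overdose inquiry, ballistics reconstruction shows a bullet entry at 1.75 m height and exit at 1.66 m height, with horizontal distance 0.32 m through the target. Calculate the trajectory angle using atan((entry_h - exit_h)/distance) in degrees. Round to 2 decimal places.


Bullet trajectory angle:
Height difference = 1.75 - 1.66 = 0.09 m
angle = atan(0.09 / 0.32)
angle = atan(0.28125)
angle = 15.71 degrees

15.71


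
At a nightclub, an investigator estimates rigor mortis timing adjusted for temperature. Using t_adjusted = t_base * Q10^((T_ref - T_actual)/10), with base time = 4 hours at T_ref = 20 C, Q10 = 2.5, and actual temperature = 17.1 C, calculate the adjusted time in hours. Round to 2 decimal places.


Rigor mortis time adjustment:
Exponent = (T_ref - T_actual) / 10 = (20 - 17.1) / 10 = 0.29
Q10 factor = 2.5^0.29 = 1.30438
t_adjusted = 4 * 1.30438 = 5.22 hours

5.22


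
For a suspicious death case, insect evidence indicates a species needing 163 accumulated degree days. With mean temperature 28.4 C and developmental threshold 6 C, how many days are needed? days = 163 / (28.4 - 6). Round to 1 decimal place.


Insect development time:
Effective temperature = avg_temp - T_base = 28.4 - 6 = 22.4 C
Days = ADD / effective_temp = 163 / 22.4 = 7.3 days

7.3


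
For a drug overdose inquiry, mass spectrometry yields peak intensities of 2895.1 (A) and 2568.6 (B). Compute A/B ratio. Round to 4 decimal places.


Spectral peak ratio:
Peak A = 2895.1 counts
Peak B = 2568.6 counts
Ratio = 2895.1 / 2568.6 = 1.1271

1.1271


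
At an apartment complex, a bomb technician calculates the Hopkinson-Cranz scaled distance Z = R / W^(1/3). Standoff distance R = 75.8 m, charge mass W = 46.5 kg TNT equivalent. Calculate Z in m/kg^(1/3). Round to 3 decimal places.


Scaled distance calculation:
W^(1/3) = 46.5^(1/3) = 3.595983
Z = R / W^(1/3) = 75.8 / 3.595983
Z = 21.079 m/kg^(1/3)

21.079


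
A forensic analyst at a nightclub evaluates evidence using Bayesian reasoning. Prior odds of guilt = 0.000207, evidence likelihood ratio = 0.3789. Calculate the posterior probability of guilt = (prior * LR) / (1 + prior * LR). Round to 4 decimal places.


Bayesian evidence evaluation:
Posterior odds = prior_odds * LR = 0.000207 * 0.3789 = 0.0000784323
Posterior probability = posterior_odds / (1 + posterior_odds)
= 0.0000784323 / (1 + 0.0000784323)
= 0.0000784323 / 1.0000784323
= 0.0001

0.0001


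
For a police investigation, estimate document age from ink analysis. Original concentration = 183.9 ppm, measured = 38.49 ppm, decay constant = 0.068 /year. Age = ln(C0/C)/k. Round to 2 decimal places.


Document age estimation:
C0/C = 183.9 / 38.49 = 4.777864
ln(C0/C) = 1.563994
t = 1.563994 / 0.068 = 23.00 years

23.00


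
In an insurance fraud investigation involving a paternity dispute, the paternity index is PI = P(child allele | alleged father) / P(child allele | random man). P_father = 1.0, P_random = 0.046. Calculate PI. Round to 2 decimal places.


Paternity Index calculation:
PI = P(allele|father) / P(allele|random)
PI = 1.0 / 0.046
PI = 21.74

21.74


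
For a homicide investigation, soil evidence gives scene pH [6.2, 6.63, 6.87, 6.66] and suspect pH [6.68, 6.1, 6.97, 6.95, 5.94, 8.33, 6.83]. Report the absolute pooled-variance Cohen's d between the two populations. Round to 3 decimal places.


Pooled-variance Cohen's d for soil pH comparison:
Scene mean = 26.36 / 4 = 6.59
Suspect mean = 47.8 / 7 = 6.828571
Scene sample variance s_s^2 = 0.079
Suspect sample variance s_c^2 = 0.605248
Pooled variance = ((n_s-1)*s_s^2 + (n_c-1)*s_c^2) / (n_s + n_c - 2) = 0.429832
Pooled SD = sqrt(0.429832) = 0.655616
Mean difference = -0.238571
|d| = |-0.238571| / 0.655616 = 0.364

0.364


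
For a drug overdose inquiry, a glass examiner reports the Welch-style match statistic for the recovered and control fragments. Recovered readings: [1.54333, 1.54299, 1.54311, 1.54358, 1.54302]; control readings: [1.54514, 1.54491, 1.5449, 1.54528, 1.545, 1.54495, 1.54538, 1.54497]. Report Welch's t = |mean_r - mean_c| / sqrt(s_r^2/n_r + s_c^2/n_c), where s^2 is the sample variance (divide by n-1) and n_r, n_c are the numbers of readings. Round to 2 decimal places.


Welch's t-criterion for glass RI comparison:
Recovered mean = sum / n_r = 7.71603 / 5 = 1.543206
Control mean = sum / n_c = 12.36053 / 8 = 1.5450663
Recovered sample variance s_r^2 = 6.143e-08
Control sample variance s_c^2 = 3.26839e-08
Welch SE (unpooled) = sqrt(s_r^2/n_r + s_c^2/n_c) = sqrt(1.2286e-08 + 4.08549e-09) = sqrt(1.63715e-08) = 0.000127951
|mean_r - mean_c| = 0.00186025
t = 0.00186025 / 0.000127951 = 14.54

14.54


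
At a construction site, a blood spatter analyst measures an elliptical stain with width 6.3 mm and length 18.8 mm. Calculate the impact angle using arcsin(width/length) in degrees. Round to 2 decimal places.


Blood spatter impact angle calculation:
width / length = 6.3 / 18.8 = 0.335106
angle = arcsin(0.335106)
angle = 19.58 degrees

19.58


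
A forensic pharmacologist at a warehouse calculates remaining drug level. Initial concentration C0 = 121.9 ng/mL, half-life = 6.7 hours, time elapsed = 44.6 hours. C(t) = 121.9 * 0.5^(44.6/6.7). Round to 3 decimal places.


Drug concentration decay:
Number of half-lives = t / t_half = 44.6 / 6.7 = 6.656716
Decay factor = 0.5^6.656716 = 0.00991126
C(t) = 121.9 * 0.00991126 = 1.208 ng/mL

1.208


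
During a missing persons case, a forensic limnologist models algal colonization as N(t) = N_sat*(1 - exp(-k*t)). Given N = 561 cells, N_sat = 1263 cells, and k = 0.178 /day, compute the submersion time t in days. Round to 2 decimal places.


PMSI from diatom colonization curve:
N / N_sat = 561 / 1263 = 0.444181
1 - N/N_sat = 0.555819
ln(1 - N/N_sat) = -0.587313
t = -ln(1 - N/N_sat) / k = -(-0.587313) / 0.178 = 3.30 days

3.30


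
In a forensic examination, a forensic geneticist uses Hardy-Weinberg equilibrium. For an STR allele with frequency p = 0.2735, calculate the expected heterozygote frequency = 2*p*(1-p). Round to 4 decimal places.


Hardy-Weinberg heterozygote frequency:
q = 1 - p = 1 - 0.2735 = 0.7265
2pq = 2 * 0.2735 * 0.7265 = 0.3974

0.3974


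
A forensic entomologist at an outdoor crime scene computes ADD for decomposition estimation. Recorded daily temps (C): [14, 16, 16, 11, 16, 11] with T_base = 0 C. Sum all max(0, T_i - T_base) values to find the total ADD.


Computing ADD day by day:
Day 1: max(0, 14 - 0) = 14
Day 2: max(0, 16 - 0) = 16
Day 3: max(0, 16 - 0) = 16
Day 4: max(0, 11 - 0) = 11
Day 5: max(0, 16 - 0) = 16
Day 6: max(0, 11 - 0) = 11
Total ADD = 84

84


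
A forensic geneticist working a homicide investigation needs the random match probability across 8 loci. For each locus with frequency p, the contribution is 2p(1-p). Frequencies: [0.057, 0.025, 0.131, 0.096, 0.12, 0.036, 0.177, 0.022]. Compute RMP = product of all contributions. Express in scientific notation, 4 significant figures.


Computing RMP for 8 loci:
Locus 1: 2 * 0.057 * 0.943 = 0.107502
Locus 2: 2 * 0.025 * 0.975 = 0.04875
Locus 3: 2 * 0.131 * 0.869 = 0.227678
Locus 4: 2 * 0.096 * 0.904 = 0.173568
Locus 5: 2 * 0.12 * 0.88 = 0.2112
Locus 6: 2 * 0.036 * 0.964 = 0.069408
Locus 7: 2 * 0.177 * 0.823 = 0.291342
Locus 8: 2 * 0.022 * 0.978 = 0.043032
RMP = 3.806e-08

3.806e-08


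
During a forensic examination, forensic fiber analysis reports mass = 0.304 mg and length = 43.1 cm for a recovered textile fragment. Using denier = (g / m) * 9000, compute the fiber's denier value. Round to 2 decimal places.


Denier calculation:
Mass in grams = 0.304 mg / 1000 = 0.000304 g
Length in meters = 43.1 cm / 100 = 0.431 m
Linear density = mass / length = 0.000304 / 0.431 = 0.00070534 g/m
Denier = (g/m) * 9000 = 0.00070534 * 9000 = 6.35

6.35


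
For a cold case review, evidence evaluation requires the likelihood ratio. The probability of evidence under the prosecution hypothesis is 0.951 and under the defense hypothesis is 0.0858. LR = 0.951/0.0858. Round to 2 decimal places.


Likelihood ratio calculation:
LR = P(E|Hp) / P(E|Hd)
LR = 0.951 / 0.0858
LR = 11.08

11.08


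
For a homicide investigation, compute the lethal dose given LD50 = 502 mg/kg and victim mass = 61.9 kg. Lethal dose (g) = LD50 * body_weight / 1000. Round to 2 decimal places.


Lethal dose calculation:
Lethal dose = LD50 * body_weight / 1000
= 502 * 61.9 / 1000
= 31073.8 / 1000
= 31.07 g

31.07


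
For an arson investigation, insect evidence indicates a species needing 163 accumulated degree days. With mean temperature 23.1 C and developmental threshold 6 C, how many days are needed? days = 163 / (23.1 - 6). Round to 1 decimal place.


Insect development time:
Effective temperature = avg_temp - T_base = 23.1 - 6 = 17.1 C
Days = ADD / effective_temp = 163 / 17.1 = 9.5 days

9.5


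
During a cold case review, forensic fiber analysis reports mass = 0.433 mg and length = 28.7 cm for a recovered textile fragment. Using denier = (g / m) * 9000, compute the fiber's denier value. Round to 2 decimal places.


Denier calculation:
Mass in grams = 0.433 mg / 1000 = 0.000433 g
Length in meters = 28.7 cm / 100 = 0.287 m
Linear density = mass / length = 0.000433 / 0.287 = 0.00150871 g/m
Denier = (g/m) * 9000 = 0.00150871 * 9000 = 13.58

13.58


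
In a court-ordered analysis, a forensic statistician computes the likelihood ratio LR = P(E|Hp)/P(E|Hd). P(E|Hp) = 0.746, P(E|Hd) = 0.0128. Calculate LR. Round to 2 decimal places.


Likelihood ratio calculation:
LR = P(E|Hp) / P(E|Hd)
LR = 0.746 / 0.0128
LR = 58.28

58.28


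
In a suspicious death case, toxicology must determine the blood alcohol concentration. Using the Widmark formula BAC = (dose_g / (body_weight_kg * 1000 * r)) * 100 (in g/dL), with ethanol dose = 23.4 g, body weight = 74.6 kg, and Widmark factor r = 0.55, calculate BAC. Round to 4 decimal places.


Applying the Widmark formula:
BAC = (dose_g / (body_wt * 1000 * r)) * 100
Denominator = 74.6 * 1000 * 0.55 = 41030
BAC = (23.4 / 41030) * 100
BAC = 0.0570 g/dL

0.0570


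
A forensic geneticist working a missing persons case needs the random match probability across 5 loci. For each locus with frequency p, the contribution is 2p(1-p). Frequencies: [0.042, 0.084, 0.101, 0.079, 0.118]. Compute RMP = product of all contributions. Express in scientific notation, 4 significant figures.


Computing RMP for 5 loci:
Locus 1: 2 * 0.042 * 0.958 = 0.080472
Locus 2: 2 * 0.084 * 0.916 = 0.153888
Locus 3: 2 * 0.101 * 0.899 = 0.181598
Locus 4: 2 * 0.079 * 0.921 = 0.145518
Locus 5: 2 * 0.118 * 0.882 = 0.208152
RMP = 6.812e-05

6.812e-05


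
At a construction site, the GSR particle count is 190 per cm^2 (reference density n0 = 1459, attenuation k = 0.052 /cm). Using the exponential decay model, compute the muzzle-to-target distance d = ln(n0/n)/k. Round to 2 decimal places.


GSR distance calculation:
n0/n = 1459 / 190 = 7.678947
ln(n0/n) = 2.038482
d = 2.038482 / 0.052 = 39.20 cm

39.20


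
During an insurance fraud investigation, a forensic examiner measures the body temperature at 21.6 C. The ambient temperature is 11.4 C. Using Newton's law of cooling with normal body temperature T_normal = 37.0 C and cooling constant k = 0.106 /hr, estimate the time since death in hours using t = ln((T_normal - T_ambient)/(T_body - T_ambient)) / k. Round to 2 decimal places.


Using Newton's law of cooling:
t = ln((T_normal - T_ambient) / (T_body - T_ambient)) / k
T_normal - T_ambient = 25.6
T_body - T_ambient = 10.2
Ratio = 2.509804
ln(ratio) = 0.920205
t = 0.920205 / 0.106 = 8.68 hours

8.68


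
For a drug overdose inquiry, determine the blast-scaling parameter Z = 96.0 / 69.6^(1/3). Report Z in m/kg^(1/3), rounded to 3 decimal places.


Scaled distance calculation:
W^(1/3) = 69.6^(1/3) = 4.11342
Z = R / W^(1/3) = 96.0 / 4.11342
Z = 23.338 m/kg^(1/3)

23.338


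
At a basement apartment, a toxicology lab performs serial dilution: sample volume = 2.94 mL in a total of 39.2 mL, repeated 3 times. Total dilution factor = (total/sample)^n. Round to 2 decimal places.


Dilution factor calculation:
Single dilution = V_total / V_sample = 39.2 / 2.94 ≈ 13.333333
Number of dilutions = 3
Total DF = (39.2 / 2.94)^3 (full precision, rounded at the end) = 2370.37

2370.37


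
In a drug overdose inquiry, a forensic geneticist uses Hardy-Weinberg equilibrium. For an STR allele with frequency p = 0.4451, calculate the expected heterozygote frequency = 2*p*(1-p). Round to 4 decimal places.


Hardy-Weinberg heterozygote frequency:
q = 1 - p = 1 - 0.4451 = 0.5549
2pq = 2 * 0.4451 * 0.5549 = 0.4940

0.4940


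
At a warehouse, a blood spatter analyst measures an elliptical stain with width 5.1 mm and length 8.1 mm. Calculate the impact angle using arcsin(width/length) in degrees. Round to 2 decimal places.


Blood spatter impact angle calculation:
width / length = 5.1 / 8.1 = 0.62963
angle = arcsin(0.62963)
angle = 39.02 degrees

39.02


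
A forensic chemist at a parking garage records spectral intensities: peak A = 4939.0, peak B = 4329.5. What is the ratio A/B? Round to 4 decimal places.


Spectral peak ratio:
Peak A = 4939.0 counts
Peak B = 4329.5 counts
Ratio = 4939.0 / 4329.5 = 1.1408

1.1408


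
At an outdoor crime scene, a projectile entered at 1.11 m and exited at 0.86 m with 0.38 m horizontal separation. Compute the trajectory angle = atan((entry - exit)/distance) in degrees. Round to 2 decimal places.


Bullet trajectory angle:
Height difference = 1.11 - 0.86 = 0.25 m
angle = atan(0.25 / 0.38)
angle = atan(0.657895)
angle = 33.34 degrees

33.34


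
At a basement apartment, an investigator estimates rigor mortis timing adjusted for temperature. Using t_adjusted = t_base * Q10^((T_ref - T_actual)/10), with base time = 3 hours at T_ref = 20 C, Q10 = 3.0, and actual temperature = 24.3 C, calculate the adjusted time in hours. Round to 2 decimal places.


Rigor mortis time adjustment:
Exponent = (T_ref - T_actual) / 10 = (20 - 24.3) / 10 = -0.43
Q10 factor = 3.0^-0.43 = 0.6235
t_adjusted = 3 * 0.6235 = 1.87 hours

1.87


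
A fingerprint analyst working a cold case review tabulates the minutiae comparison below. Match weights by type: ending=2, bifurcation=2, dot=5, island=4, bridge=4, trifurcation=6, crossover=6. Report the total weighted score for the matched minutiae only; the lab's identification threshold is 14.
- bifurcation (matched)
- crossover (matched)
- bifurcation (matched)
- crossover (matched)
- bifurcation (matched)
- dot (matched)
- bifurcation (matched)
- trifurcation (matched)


Weighted minutiae match score:
  bifurcation: matched, +2 (running total 2)
  crossover: matched, +6 (running total 8)
  bifurcation: matched, +2 (running total 10)
  crossover: matched, +6 (running total 16)
  bifurcation: matched, +2 (running total 18)
  dot: matched, +5 (running total 23)
  bifurcation: matched, +2 (running total 25)
  trifurcation: matched, +6 (running total 31)
Total score = 31
Threshold = 14; verdict = identification

31


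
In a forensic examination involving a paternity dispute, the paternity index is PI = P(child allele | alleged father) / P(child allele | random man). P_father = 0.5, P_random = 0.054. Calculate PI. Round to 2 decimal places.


Paternity Index calculation:
PI = P(allele|father) / P(allele|random)
PI = 0.5 / 0.054
PI = 9.26

9.26


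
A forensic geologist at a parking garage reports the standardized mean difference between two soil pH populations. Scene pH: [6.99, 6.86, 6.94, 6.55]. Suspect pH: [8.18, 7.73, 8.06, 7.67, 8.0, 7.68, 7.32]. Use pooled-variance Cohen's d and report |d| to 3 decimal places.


Pooled-variance Cohen's d for soil pH comparison:
Scene mean = 27.34 / 4 = 6.835
Suspect mean = 54.64 / 7 = 7.805714
Scene sample variance s_s^2 = 0.038967
Suspect sample variance s_c^2 = 0.086395
Pooled variance = ((n_s-1)*s_s^2 + (n_c-1)*s_c^2) / (n_s + n_c - 2) = 0.070586
Pooled SD = sqrt(0.070586) = 0.26568
Mean difference = -0.970714
|d| = |-0.970714| / 0.26568 = 3.654

3.654


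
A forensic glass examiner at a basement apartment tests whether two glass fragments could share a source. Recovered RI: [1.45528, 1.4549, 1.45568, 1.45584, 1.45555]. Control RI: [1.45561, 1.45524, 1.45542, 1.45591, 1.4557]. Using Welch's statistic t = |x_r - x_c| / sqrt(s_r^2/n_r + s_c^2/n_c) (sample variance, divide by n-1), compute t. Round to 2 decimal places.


Welch's t-criterion for glass RI comparison:
Recovered mean = sum / n_r = 7.27725 / 5 = 1.45545
Control mean = sum / n_c = 7.27788 / 5 = 1.455576
Recovered sample variance s_r^2 = 1.366e-07
Control sample variance s_c^2 = 6.633e-08
Welch SE (unpooled) = sqrt(s_r^2/n_r + s_c^2/n_c) = sqrt(2.732e-08 + 1.3266e-08) = sqrt(4.0586e-08) = 0.00020146
|mean_r - mean_c| = 0.000126
t = 0.000126 / 0.00020146 = 0.63

0.63


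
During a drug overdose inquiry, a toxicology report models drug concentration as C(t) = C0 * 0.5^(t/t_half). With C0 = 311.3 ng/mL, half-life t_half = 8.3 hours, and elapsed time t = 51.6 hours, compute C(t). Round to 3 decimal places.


Drug concentration decay:
Number of half-lives = t / t_half = 51.6 / 8.3 = 6.216867
Decay factor = 0.5^6.216867 = 0.01344425
C(t) = 311.3 * 0.01344425 = 4.185 ng/mL

4.185


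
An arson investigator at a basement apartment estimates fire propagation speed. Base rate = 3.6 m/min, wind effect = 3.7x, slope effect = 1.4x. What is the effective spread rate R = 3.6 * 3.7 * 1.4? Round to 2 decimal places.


Fire spread rate calculation:
R = R0 * wind_factor * slope_factor
= 3.6 * 3.7 * 1.4
= 13.32 * 1.4
= 18.65 m/min

18.65


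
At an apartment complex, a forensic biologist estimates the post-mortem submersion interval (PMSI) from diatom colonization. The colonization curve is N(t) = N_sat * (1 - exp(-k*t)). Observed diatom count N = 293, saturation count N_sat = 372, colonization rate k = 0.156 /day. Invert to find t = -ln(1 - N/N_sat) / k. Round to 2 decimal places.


PMSI from diatom colonization curve:
N / N_sat = 293 / 372 = 0.787634
1 - N/N_sat = 0.212366
ln(1 - N/N_sat) = -1.549444
t = -ln(1 - N/N_sat) / k = -(-1.549444) / 0.156 = 9.93 days

9.93


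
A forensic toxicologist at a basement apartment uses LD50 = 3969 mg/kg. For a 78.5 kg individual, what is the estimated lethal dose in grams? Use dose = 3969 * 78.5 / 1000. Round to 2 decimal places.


Lethal dose calculation:
Lethal dose = LD50 * body_weight / 1000
= 3969 * 78.5 / 1000
= 311566.5 / 1000
= 311.57 g

311.57


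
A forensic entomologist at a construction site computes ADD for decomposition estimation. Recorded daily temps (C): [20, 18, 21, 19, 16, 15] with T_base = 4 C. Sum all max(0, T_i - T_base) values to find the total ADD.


Computing ADD day by day:
Day 1: max(0, 20 - 4) = 16
Day 2: max(0, 18 - 4) = 14
Day 3: max(0, 21 - 4) = 17
Day 4: max(0, 19 - 4) = 15
Day 5: max(0, 16 - 4) = 12
Day 6: max(0, 15 - 4) = 11
Total ADD = 85

85


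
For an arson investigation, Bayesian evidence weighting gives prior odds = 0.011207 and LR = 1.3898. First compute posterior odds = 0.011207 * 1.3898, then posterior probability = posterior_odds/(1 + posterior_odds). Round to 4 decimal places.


Bayesian evidence evaluation:
Posterior odds = prior_odds * LR = 0.011207 * 1.3898 = 0.01557549
Posterior probability = posterior_odds / (1 + posterior_odds)
= 0.01557549 / (1 + 0.01557549)
= 0.01557549 / 1.01557549
= 0.0153

0.0153


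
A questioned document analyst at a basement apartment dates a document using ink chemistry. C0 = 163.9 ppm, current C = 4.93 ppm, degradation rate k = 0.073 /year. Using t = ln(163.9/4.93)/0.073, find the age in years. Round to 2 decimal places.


Document age estimation:
C0/C = 163.9 / 4.93 = 33.245436
ln(C0/C) = 3.503917
t = 3.503917 / 0.073 = 48.00 years

48.00


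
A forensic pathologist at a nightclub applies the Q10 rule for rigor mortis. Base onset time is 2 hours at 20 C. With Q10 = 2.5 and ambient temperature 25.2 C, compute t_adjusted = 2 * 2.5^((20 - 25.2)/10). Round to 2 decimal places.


Rigor mortis time adjustment:
Exponent = (T_ref - T_actual) / 10 = (20 - 25.2) / 10 = -0.52
Q10 factor = 2.5^-0.52 = 0.62097
t_adjusted = 2 * 0.62097 = 1.24 hours

1.24


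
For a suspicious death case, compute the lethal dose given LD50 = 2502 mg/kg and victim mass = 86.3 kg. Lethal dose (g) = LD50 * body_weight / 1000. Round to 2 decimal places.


Lethal dose calculation:
Lethal dose = LD50 * body_weight / 1000
= 2502 * 86.3 / 1000
= 215922.6 / 1000
= 215.92 g

215.92


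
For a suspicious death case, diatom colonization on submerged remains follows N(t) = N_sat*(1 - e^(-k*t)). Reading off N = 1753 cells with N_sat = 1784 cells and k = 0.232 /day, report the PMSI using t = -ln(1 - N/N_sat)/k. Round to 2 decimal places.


PMSI from diatom colonization curve:
N / N_sat = 1753 / 1784 = 0.982623
1 - N/N_sat = 0.017377
ln(1 - N/N_sat) = -4.052608
t = -ln(1 - N/N_sat) / k = -(-4.052608) / 0.232 = 17.47 days

17.47


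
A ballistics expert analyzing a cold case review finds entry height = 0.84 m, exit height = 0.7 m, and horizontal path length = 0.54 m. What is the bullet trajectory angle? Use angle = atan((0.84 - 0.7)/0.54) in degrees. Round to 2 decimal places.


Bullet trajectory angle:
Height difference = 0.84 - 0.7 = 0.14 m
angle = atan(0.14 / 0.54)
angle = atan(0.259259)
angle = 14.53 degrees

14.53


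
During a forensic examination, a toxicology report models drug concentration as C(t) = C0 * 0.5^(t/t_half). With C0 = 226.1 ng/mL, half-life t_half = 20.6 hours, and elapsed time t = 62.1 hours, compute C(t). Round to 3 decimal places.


Drug concentration decay:
Number of half-lives = t / t_half = 62.1 / 20.6 = 3.014563
Decay factor = 0.5^3.014563 = 0.12374456
C(t) = 226.1 * 0.12374456 = 27.979 ng/mL

27.979


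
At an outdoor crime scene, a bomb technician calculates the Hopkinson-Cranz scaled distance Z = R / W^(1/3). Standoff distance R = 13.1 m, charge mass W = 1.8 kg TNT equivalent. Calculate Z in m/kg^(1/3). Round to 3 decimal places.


Scaled distance calculation:
W^(1/3) = 1.8^(1/3) = 1.21644
Z = R / W^(1/3) = 13.1 / 1.21644
Z = 10.769 m/kg^(1/3)

10.769


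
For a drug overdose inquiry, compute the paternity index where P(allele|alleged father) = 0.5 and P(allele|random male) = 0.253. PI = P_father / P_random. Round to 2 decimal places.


Paternity Index calculation:
PI = P(allele|father) / P(allele|random)
PI = 0.5 / 0.253
PI = 1.98

1.98
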